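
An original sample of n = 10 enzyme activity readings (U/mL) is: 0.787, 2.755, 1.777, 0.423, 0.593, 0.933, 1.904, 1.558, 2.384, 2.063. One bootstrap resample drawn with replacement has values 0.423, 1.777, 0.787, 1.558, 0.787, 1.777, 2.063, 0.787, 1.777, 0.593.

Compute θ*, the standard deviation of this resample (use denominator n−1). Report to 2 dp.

Mean = 1.2329; sum of squared deviations = 3.3448
s² = 3.3448 / 9 = 0.3716
s = √0.3716 = 0.61

θ* = 0.61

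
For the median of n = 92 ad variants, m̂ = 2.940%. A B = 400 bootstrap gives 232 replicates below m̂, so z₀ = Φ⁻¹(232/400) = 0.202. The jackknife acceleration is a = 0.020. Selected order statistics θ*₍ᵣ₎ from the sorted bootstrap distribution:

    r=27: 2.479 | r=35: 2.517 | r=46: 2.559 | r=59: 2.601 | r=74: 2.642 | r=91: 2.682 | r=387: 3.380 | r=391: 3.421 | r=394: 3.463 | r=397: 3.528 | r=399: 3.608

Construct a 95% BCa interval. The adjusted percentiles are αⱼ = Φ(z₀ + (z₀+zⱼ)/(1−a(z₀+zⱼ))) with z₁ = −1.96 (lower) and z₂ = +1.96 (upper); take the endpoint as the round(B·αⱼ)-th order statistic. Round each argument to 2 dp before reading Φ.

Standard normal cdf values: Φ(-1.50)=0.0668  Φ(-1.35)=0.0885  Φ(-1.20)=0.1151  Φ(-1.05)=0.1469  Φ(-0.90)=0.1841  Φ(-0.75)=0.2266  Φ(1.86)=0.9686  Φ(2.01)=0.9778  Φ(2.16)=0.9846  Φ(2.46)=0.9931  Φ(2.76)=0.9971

Lower: z₀ + z₁ = 0.202 + (-1.960) = -1.758; 1 − a(z₀+z₁) = 1 − (0.020)(-1.758) = 1.0352; argument = 0.202 + (-1.758)/1.0352 = -1.4963 → -1.50.
α₁ = Φ(-1.50) = 0.0668; rank = round(400 × 0.0668) = 27; θ*₍27₎ = 2.479.
Upper: z₀ + z₂ = 2.162; 1 − a(z₀+z₂) = 0.9568; argument = 2.4617 → 2.46; α₂ = 0.9931; rank = 397; θ*₍397₎ = 3.528.

(2.479, 3.528)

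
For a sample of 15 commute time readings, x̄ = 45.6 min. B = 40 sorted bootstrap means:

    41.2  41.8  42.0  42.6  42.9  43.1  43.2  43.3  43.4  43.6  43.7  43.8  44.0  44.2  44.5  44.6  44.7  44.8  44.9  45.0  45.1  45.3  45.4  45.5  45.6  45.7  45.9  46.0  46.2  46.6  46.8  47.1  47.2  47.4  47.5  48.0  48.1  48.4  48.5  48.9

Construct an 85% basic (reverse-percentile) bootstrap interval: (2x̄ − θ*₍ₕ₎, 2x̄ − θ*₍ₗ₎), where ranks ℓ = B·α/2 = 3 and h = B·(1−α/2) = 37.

Percentile endpoints at ranks 3 and 37: θ*₍3₎ = 42.0, θ*₍37₎ = 48.1.
Basic interval reflects these around x̄:
  lower = 2 × 45.6 − 48.1 = 43.1
  upper = 2 × 45.6 − 42.0 = 49.2

(43.1, 49.2)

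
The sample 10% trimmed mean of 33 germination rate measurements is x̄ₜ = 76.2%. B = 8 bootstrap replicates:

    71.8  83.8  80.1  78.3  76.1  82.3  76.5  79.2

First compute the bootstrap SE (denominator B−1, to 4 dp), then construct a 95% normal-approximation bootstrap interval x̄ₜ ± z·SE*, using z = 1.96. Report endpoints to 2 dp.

Mean of replicates = 78.5125; sum of squared deviations = 100.2687; SE* = √(100.2687/7) = 3.7847
Margin = 1.96 × 3.7847 = 7.418
Interval: 76.2 ± 7.418

(68.78, 83.62)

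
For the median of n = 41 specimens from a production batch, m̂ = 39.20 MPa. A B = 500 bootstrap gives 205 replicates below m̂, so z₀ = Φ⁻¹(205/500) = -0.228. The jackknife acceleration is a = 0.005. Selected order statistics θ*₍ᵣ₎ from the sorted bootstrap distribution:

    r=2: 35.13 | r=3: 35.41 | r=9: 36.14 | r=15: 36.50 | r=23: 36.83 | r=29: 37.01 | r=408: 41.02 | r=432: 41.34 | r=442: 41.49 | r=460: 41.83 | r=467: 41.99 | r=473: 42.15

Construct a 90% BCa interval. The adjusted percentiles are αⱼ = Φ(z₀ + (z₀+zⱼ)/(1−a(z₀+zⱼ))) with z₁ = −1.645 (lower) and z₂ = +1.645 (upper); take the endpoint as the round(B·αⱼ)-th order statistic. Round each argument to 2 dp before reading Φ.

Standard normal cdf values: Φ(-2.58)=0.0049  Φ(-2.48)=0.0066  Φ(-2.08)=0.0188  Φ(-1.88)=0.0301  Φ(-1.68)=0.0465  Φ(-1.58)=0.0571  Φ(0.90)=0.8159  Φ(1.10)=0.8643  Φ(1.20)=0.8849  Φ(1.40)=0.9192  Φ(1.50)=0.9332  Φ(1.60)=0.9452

(36.14, 41.49)

Lower: z₀ + z₁ = -0.228 + (-1.645) = -1.873; 1 − a(z₀+z₁) = 1 − (0.005)(-1.873) = 1.0094; argument = -0.228 + (-1.873)/1.0094 = -2.0836 → -2.08.
α₁ = Φ(-2.08) = 0.0188; rank = round(500 × 0.0188) = 9; θ*₍9₎ = 36.14.
Upper: z₀ + z₂ = 1.417; 1 − a(z₀+z₂) = 0.9929; argument = 1.1991 → 1.20; α₂ = 0.8849; rank = 442; θ*₍442₎ = 41.49.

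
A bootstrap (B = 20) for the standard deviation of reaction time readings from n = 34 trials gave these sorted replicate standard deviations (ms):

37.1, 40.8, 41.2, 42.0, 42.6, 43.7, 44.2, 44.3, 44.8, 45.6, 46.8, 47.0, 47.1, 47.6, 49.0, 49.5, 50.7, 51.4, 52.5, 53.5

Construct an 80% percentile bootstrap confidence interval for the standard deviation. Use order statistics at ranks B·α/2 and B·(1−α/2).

(40.8, 51.4)

α = 0.20; lower rank = 20 × 0.100 = 2; upper rank = 20 × 0.900 = 18.
The 2nd smallest replicate is 40.8; the 18th is 51.4.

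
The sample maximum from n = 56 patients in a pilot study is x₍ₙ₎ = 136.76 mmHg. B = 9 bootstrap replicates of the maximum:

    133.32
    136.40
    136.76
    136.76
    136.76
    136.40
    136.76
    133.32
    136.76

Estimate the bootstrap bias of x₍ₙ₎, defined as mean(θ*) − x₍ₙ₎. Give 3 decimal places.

bias = −0.844

mean(θ*) = (133.32 + 136.40 + 136.76 + 136.76 + 136.76 + 136.40 + 136.76 + 133.32 + 136.76) / 9 = 135.9156
bias = 135.9156 − 136.76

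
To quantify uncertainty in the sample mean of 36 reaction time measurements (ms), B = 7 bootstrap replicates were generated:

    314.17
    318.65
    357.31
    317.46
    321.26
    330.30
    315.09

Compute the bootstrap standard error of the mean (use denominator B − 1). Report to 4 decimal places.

Bootstrap SE is the standard deviation of the 7 replicate means.
Mean of replicates: (314.17 + 318.65 + 357.31 + 317.46 + 321.26 + 330.30 + 315.09) / 7 = 2274.24000 / 7 = 324.89143
Sum of squared deviations: (−10.72143)² + (−6.24143)² + (+32.41857)² + (−7.43143)² + (−3.63143)² + (+5.40857)² + (−9.80143)² = 1398.60229
Variance = 1398.60229 / 6 = 233.10038
SE* = √233.10038

SE* = 15.2676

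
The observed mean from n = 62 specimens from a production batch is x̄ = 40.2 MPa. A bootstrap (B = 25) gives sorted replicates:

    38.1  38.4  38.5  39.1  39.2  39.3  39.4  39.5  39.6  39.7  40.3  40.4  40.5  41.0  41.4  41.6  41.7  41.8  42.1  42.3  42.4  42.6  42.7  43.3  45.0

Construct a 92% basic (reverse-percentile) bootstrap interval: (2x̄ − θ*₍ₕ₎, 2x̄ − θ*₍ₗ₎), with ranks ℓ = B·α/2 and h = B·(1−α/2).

(37.1, 42.3)

Percentile endpoints at ranks 1 and 24: θ*₍1₎ = 38.1, θ*₍24₎ = 43.3.
Basic interval reflects these around x̄:
  lower = 2 × 40.2 − 43.3 = 37.1
  upper = 2 × 40.2 − 38.1 = 42.3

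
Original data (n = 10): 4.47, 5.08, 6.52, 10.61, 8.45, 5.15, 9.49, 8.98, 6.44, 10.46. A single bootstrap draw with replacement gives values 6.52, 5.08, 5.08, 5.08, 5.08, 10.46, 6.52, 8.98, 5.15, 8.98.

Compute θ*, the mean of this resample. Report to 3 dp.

θ* = 6.693

Mean = (6.52 + 5.08 + 5.08 + 5.08 + 5.08 + 10.46 + 6.52 + 8.98 + 5.15 + 8.98) / 10 = 66.930 / 10 = 6.693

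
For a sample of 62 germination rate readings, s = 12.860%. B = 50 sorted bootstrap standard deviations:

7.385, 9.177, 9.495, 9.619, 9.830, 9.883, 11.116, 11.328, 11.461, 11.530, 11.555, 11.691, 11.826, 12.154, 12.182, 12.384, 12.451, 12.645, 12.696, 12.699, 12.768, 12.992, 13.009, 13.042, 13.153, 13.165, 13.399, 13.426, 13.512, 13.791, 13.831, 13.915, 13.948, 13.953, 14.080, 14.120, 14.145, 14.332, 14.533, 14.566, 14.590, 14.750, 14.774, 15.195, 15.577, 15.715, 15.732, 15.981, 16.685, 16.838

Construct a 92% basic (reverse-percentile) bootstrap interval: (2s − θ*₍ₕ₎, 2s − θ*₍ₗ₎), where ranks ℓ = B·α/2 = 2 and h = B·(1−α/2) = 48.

Percentile endpoints at ranks 2 and 48: θ*₍2₎ = 9.177, θ*₍48₎ = 15.981.
Basic interval reflects these around s:
  lower = 2 × 12.860 − 15.981 = 9.739
  upper = 2 × 12.860 − 9.177 = 16.543

(9.739, 16.543)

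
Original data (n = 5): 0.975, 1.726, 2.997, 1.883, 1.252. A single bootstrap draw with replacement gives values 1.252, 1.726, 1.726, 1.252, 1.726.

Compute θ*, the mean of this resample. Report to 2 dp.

θ* = 1.54

Mean = (1.252 + 1.726 + 1.726 + 1.252 + 1.726) / 5 = 7.6820 / 5 = 1.54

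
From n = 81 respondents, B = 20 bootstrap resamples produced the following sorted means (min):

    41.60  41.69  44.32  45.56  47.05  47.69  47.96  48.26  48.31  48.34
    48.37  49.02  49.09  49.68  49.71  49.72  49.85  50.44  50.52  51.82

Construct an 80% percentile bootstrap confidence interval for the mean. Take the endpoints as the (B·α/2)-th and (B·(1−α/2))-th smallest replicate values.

α = 0.20; lower rank = 20 × 0.100 = 2; upper rank = 20 × 0.900 = 18.
The 2nd smallest replicate is 41.69; the 18th is 50.44.

(41.69, 50.44)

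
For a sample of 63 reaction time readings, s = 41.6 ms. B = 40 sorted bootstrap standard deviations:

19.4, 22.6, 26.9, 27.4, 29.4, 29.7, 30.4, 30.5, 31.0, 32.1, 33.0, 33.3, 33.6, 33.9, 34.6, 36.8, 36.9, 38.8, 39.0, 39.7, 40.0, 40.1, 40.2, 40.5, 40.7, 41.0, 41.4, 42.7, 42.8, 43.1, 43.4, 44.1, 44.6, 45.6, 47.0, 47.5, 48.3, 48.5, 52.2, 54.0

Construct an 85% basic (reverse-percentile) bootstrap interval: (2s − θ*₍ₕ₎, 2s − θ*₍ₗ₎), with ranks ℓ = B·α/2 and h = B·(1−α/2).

Percentile endpoints at ranks 3 and 37: θ*₍3₎ = 26.9, θ*₍37₎ = 48.3.
Basic interval reflects these around s:
  lower = 2 × 41.6 − 48.3 = 34.9
  upper = 2 × 41.6 − 26.9 = 56.3

(34.9, 56.3)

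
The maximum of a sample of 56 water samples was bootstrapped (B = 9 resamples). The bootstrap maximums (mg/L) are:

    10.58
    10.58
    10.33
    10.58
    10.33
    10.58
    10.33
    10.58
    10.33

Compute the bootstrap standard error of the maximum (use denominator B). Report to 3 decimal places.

Bootstrap SE is the standard deviation of the 9 replicate maximums.
Mean of replicates: (10.58 + 10.58 + 10.33 + 10.58 + 10.33 + 10.58 + 10.33 + 10.58 + 10.33) / 9 = 94.2200 / 9 = 10.4689
Sum of squared deviations: (+0.1111)² + (+0.1111)² + (−0.1389)² + (+0.1111)² + (−0.1389)² + (+0.1111)² + (−0.1389)² + (+0.1111)² + (−0.1389)² = 0.1389
Variance = 0.1389 / 9 = 0.0154
SE* = √0.0154

SE* = 0.124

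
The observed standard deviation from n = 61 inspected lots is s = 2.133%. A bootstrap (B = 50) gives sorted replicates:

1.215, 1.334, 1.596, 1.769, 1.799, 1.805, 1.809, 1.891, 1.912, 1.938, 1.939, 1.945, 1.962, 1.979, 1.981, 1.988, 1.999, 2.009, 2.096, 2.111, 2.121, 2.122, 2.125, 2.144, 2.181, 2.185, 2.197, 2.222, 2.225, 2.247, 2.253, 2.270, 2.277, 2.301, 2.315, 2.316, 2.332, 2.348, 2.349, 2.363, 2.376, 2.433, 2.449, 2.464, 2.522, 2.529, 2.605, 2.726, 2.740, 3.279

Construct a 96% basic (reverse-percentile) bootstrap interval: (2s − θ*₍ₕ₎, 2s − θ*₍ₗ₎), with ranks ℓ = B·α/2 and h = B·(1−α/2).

(1.526, 3.051)

Percentile endpoints at ranks 1 and 49: θ*₍1₎ = 1.215, θ*₍49₎ = 2.740.
Basic interval reflects these around s:
  lower = 2 × 2.133 − 2.740 = 1.526
  upper = 2 × 2.133 − 1.215 = 3.051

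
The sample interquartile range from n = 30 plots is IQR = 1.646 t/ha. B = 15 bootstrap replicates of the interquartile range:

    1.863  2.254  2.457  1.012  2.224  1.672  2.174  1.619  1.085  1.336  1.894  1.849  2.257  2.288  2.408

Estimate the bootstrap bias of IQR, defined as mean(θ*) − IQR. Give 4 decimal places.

mean(θ*) = (1.863 + 2.254 + 2.457 + 1.012 + 2.224 + 1.672 + 2.174 + 1.619 + 1.085 + 1.336 + 1.894 + 1.849 + 2.257 + 2.288 + 2.408) / 15 = 1.89280
bias = 1.89280 − 1.646

bias = +0.2468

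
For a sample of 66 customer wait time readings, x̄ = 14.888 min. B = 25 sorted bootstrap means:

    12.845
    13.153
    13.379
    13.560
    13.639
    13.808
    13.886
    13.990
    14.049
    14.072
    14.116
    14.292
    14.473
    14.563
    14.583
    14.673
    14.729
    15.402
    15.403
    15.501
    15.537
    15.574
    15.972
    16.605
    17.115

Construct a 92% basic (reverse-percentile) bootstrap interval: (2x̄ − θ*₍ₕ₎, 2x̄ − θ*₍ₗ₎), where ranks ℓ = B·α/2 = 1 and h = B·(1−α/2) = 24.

Percentile endpoints at ranks 1 and 24: θ*₍1₎ = 12.845, θ*₍24₎ = 16.605.
Basic interval reflects these around x̄:
  lower = 2 × 14.888 − 16.605 = 13.171
  upper = 2 × 14.888 − 12.845 = 16.931

(13.171, 16.931)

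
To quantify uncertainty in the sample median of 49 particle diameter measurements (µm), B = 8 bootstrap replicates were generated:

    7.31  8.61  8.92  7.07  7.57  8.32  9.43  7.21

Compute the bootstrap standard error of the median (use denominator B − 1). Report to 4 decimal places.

Bootstrap SE is the standard deviation of the 8 replicate medians.
Mean of replicates: (7.31 + 8.61 + 8.92 + 7.07 + 7.57 + 8.32 + 9.43 + 7.21) / 8 = 64.44000 / 8 = 8.05500
Sum of squared deviations: (−0.74500)² + (+0.55500)² + (+0.86500)² + (−0.98500)² + (−0.48500)² + (+0.26500)² + (+1.37500)² + (−0.84500)² = 5.49160
Variance = 5.49160 / 7 = 0.78451
SE* = √0.78451

SE* = 0.8857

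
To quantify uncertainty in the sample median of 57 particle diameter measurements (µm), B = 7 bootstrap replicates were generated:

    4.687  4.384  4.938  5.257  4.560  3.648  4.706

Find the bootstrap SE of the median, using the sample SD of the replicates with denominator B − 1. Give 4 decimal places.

SE* = 0.5032

Bootstrap SE is the standard deviation of the 7 replicate medians.
Mean of replicates: (4.687 + 4.384 + 4.938 + 5.257 + 4.560 + 3.648 + 4.706) / 7 = 32.18000 / 7 = 4.59714
Sum of squared deviations: (+0.08986)² + (−0.21314)² + (+0.34086)² + (+0.65986)² + (−0.03714)² + (−0.94914)² + (+0.10886)² = 1.51920
Variance = 1.51920 / 6 = 0.25320
SE* = √0.25320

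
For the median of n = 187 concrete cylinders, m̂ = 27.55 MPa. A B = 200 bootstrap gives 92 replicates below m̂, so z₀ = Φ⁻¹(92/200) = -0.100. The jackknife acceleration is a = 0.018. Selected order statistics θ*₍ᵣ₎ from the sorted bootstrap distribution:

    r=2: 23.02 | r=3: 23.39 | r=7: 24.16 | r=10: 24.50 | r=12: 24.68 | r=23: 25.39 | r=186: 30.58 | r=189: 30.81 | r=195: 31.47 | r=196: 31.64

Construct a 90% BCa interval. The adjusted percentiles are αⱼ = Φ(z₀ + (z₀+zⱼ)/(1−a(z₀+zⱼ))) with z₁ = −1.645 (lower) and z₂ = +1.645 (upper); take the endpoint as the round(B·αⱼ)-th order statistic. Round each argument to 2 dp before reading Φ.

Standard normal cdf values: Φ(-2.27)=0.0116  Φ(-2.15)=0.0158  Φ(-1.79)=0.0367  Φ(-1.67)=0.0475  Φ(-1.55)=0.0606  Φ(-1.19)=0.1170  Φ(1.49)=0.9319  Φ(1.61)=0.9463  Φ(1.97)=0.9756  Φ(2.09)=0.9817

Lower: z₀ + z₁ = -0.100 + (-1.645) = -1.745; 1 − a(z₀+z₁) = 1 − (0.018)(-1.745) = 1.0314; argument = -0.100 + (-1.745)/1.0314 = -1.7919 → -1.79.
α₁ = Φ(-1.79) = 0.0367; rank = round(200 × 0.0367) = 7; θ*₍7₎ = 24.16.
Upper: z₀ + z₂ = 1.545; 1 − a(z₀+z₂) = 0.9722; argument = 1.4892 → 1.49; α₂ = 0.9319; rank = 186; θ*₍186₎ = 30.58.

(24.16, 30.58)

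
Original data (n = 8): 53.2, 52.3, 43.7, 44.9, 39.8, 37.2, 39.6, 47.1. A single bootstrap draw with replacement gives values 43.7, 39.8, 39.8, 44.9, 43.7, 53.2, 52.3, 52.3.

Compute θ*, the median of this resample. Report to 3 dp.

θ* = 44.300

Sorted: 39.8, 39.8, 43.7, 43.7, 44.9, 52.3, 52.3, 53.2
Median = average of the two middle values = 44.300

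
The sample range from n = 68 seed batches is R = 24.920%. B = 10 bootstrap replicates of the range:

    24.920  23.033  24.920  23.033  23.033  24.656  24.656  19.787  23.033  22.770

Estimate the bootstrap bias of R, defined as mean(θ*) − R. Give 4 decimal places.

bias = −1.5359

mean(θ*) = (24.920 + 23.033 + 24.920 + 23.033 + 23.033 + 24.656 + 24.656 + 19.787 + 23.033 + 22.770) / 10 = 23.38410
bias = 23.38410 − 24.920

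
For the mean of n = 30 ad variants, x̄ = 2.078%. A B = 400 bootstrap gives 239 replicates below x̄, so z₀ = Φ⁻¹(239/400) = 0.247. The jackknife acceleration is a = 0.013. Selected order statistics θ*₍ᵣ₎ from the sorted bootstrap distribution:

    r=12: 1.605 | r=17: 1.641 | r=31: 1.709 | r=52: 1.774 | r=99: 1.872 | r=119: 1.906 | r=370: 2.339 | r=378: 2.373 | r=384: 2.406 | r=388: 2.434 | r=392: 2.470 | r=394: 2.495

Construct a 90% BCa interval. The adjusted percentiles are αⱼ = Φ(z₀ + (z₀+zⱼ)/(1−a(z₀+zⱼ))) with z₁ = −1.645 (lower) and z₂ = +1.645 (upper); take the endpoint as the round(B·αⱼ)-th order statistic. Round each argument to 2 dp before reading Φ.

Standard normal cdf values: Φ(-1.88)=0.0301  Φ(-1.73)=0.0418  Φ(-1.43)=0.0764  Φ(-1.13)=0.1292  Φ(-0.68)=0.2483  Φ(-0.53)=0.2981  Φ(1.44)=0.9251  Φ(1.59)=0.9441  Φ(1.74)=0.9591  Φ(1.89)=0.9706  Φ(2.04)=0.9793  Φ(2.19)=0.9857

Lower: z₀ + z₁ = 0.247 + (-1.645) = -1.398; 1 − a(z₀+z₁) = 1 − (0.013)(-1.398) = 1.0182; argument = 0.247 + (-1.398)/1.0182 = -1.1260 → -1.13.
α₁ = Φ(-1.13) = 0.1292; rank = round(400 × 0.1292) = 52; θ*₍52₎ = 1.774.
Upper: z₀ + z₂ = 1.892; 1 − a(z₀+z₂) = 0.9754; argument = 2.1867 → 2.19; α₂ = 0.9857; rank = 394; θ*₍394₎ = 2.495.

(1.774, 2.495)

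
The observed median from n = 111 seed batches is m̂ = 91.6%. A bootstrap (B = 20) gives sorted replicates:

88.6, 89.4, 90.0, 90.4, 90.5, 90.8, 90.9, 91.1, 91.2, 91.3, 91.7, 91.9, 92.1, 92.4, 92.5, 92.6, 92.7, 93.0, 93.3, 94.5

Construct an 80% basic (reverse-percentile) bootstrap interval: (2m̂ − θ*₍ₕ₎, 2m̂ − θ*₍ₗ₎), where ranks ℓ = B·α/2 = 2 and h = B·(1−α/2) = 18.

Percentile endpoints at ranks 2 and 18: θ*₍2₎ = 89.4, θ*₍18₎ = 93.0.
Basic interval reflects these around m̂:
  lower = 2 × 91.6 − 93.0 = 90.2
  upper = 2 × 91.6 − 89.4 = 93.8

(90.2, 93.8)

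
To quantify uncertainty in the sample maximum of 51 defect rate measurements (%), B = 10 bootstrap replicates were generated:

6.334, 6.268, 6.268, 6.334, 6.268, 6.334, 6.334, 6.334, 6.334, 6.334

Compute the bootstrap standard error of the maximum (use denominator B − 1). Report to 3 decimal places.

Bootstrap SE is the standard deviation of the 10 replicate maximums.
Mean of replicates: (6.334 + 6.268 + 6.268 + 6.334 + 6.268 + 6.334 + 6.334 + 6.334 + 6.334 + 6.334) / 10 = 63.1420 / 10 = 6.3142
Sum of squared deviations: (+0.0198)² + (−0.0462)² + (−0.0462)² + (+0.0198)² + (−0.0462)² + (+0.0198)² + (+0.0198)² + (+0.0198)² + (+0.0198)² + (+0.0198)² = 0.0091
Variance = 0.0091 / 9 = 0.0010
SE* = √0.0010

SE* = 0.032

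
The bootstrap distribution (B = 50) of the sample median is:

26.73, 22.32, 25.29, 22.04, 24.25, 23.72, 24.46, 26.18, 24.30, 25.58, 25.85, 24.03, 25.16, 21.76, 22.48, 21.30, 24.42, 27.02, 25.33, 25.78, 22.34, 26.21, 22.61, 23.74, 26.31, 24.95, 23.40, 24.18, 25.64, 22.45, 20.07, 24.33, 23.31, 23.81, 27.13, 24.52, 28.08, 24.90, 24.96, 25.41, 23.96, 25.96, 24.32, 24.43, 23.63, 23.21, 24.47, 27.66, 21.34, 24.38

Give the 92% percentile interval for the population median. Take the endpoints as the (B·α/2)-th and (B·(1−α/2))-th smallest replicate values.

Sorted replicates: 20.07, 21.30, 21.34, 21.76, 22.04, 22.32, 22.34, 22.45, 22.48, 22.61, 23.21, 23.31, 23.40, 23.63, 23.72, 23.74, 23.81, 23.96, 24.03, 24.18, 24.25, 24.30, 24.32, 24.33, 24.38, 24.42, 24.43, 24.46, 24.47, 24.52, 24.90, 24.95, 24.96, 25.16, 25.29, 25.33, 25.41, 25.58, 25.64, 25.78, 25.85, 25.96, 26.18, 26.21, 26.31, 26.73, 27.02, 27.13, 27.66, 28.08
α = 0.08; lower rank = 50 × 0.040 = 2; upper rank = 50 × 0.960 = 48.
The 2nd smallest replicate is 21.30; the 48th is 27.13.

(21.30, 27.13)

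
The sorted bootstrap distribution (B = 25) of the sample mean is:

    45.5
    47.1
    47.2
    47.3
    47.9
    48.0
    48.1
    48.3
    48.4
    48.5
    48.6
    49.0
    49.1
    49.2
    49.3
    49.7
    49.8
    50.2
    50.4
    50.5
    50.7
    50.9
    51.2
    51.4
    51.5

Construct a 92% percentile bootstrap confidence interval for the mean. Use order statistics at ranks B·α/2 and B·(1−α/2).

(45.5, 51.4)

α = 0.08; lower rank = 25 × 0.040 = 1; upper rank = 25 × 0.960 = 24.
The 1st smallest replicate is 45.5; the 24th is 51.4.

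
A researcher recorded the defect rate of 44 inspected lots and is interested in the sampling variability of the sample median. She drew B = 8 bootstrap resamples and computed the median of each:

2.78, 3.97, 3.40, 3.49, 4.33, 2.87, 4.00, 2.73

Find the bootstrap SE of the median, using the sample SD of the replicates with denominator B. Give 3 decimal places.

Bootstrap SE is the standard deviation of the 8 replicate medians.
Mean of replicates: (2.78 + 3.97 + 3.40 + 3.49 + 4.33 + 2.87 + 4.00 + 2.73) / 8 = 27.5700 / 8 = 3.4463
Sum of squared deviations: (−0.6663)² + (+0.5238)² + (−0.0463)² + (+0.0438)² + (+0.8838)² + (−0.5762)² + (+0.5537)² + (−0.7163)² = 2.6550
Variance = 2.6550 / 8 = 0.3319
SE* = √0.3319

SE* = 0.576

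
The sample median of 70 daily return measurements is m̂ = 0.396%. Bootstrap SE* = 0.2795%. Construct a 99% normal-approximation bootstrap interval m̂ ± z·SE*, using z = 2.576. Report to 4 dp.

(-0.3240, 1.1160)

Margin = 2.576 × 0.2795 = 0.71999
Interval: 0.396 ± 0.71999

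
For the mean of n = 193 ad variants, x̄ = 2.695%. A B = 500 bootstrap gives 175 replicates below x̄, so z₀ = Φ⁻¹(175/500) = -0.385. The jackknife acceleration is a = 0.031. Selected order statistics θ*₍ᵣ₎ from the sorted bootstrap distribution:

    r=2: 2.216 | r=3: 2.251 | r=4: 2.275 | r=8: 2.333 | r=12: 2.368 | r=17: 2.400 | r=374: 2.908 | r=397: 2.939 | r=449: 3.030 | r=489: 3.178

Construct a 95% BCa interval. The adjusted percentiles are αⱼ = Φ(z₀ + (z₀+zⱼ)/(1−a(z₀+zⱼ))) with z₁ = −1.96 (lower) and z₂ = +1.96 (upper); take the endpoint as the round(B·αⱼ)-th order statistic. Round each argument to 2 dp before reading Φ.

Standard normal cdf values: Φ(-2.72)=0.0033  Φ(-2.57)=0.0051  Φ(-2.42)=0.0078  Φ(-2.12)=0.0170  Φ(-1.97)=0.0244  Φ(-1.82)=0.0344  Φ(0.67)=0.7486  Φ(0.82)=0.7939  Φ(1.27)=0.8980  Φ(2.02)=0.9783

(2.251, 3.030)

Lower: z₀ + z₁ = -0.385 + (-1.960) = -2.345; 1 − a(z₀+z₁) = 1 − (0.031)(-2.345) = 1.0727; argument = -0.385 + (-2.345)/1.0727 = -2.5711 → -2.57.
α₁ = Φ(-2.57) = 0.0051; rank = round(500 × 0.0051) = 3; θ*₍3₎ = 2.251.
Upper: z₀ + z₂ = 1.575; 1 − a(z₀+z₂) = 0.9512; argument = 1.2708 → 1.27; α₂ = 0.8980; rank = 449; θ*₍449₎ = 3.030.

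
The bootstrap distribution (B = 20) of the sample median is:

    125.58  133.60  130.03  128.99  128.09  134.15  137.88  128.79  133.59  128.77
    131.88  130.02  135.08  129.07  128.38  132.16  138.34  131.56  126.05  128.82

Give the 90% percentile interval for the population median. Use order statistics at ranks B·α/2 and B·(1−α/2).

Sorted replicates: 125.58, 126.05, 128.09, 128.38, 128.77, 128.79, 128.82, 128.99, 129.07, 130.02, 130.03, 131.56, 131.88, 132.16, 133.59, 133.60, 134.15, 135.08, 137.88, 138.34
α = 0.10; lower rank = 20 × 0.050 = 1; upper rank = 20 × 0.950 = 19.
The 1st smallest replicate is 125.58; the 19th is 137.88.

(125.58, 137.88)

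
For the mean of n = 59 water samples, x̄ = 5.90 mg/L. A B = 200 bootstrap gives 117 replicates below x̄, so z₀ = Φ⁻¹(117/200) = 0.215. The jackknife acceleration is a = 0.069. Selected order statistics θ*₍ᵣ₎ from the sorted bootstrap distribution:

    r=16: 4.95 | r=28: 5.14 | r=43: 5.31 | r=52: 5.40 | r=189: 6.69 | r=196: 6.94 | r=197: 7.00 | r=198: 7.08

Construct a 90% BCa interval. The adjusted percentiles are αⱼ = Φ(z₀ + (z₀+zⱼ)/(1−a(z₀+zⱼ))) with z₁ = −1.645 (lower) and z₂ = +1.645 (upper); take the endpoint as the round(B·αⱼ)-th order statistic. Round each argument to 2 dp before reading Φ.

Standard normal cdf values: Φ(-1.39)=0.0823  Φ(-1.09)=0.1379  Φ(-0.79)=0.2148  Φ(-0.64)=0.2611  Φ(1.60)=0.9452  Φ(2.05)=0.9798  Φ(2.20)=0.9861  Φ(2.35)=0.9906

Lower: z₀ + z₁ = 0.215 + (-1.645) = -1.430; 1 − a(z₀+z₁) = 1 − (0.069)(-1.430) = 1.0987; argument = 0.215 + (-1.430)/1.0987 = -1.0866 → -1.09.
α₁ = Φ(-1.09) = 0.1379; rank = round(200 × 0.1379) = 28; θ*₍28₎ = 5.14.
Upper: z₀ + z₂ = 1.860; 1 − a(z₀+z₂) = 0.8717; argument = 2.3489 → 2.35; α₂ = 0.9906; rank = 198; θ*₍198₎ = 7.08.

(5.14, 7.08)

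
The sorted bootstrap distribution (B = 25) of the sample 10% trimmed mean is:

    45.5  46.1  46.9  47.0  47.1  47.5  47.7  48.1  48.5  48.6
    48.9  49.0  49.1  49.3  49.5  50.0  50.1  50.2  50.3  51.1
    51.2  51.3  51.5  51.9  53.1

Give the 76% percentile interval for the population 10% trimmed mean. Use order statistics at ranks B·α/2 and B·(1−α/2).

(46.9, 51.3)

α = 0.24; lower rank = 25 × 0.120 = 3; upper rank = 25 × 0.880 = 22.
The 3rd smallest replicate is 46.9; the 22nd is 51.3.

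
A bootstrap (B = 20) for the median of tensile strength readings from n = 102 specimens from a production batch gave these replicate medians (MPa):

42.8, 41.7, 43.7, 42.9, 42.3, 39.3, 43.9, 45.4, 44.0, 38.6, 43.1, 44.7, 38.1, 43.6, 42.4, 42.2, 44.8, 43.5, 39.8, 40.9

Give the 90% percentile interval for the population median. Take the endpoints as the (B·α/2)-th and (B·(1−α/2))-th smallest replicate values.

(38.1, 44.8)

Sorted replicates: 38.1, 38.6, 39.3, 39.8, 40.9, 41.7, 42.2, 42.3, 42.4, 42.8, 42.9, 43.1, 43.5, 43.6, 43.7, 43.9, 44.0, 44.7, 44.8, 45.4
α = 0.10; lower rank = 20 × 0.050 = 1; upper rank = 20 × 0.950 = 19.
The 1st smallest replicate is 38.1; the 19th is 44.8.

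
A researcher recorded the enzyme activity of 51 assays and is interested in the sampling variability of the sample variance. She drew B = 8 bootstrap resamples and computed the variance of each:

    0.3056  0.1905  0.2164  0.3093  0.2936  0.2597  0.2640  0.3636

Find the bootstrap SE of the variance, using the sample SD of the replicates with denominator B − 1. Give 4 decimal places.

Bootstrap SE is the standard deviation of the 8 replicate variances.
Mean of replicates: (0.3056 + 0.1905 + 0.2164 + 0.3093 + 0.2936 + 0.2597 + 0.2640 + 0.3636) / 8 = 2.202700 / 8 = 0.275338
Sum of squared deviations: (+0.030262)² + (−0.084838)² + (−0.058938)² + (+0.033963)² + (+0.018263)² + (−0.015638)² + (−0.011338)² + (+0.088262)² = 0.021237
Variance = 0.021237 / 7 = 0.003034
SE* = √0.003034

SE* = 0.0551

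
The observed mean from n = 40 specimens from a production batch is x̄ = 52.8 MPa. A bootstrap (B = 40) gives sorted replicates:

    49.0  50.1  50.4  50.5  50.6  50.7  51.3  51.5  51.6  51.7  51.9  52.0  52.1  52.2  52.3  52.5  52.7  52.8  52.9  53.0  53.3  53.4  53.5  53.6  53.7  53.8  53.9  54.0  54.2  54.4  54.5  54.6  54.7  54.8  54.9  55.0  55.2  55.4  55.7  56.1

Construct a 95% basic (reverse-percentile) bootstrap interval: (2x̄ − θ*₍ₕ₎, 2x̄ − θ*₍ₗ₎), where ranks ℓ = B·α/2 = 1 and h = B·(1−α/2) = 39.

(49.9, 56.6)

Percentile endpoints at ranks 1 and 39: θ*₍1₎ = 49.0, θ*₍39₎ = 55.7.
Basic interval reflects these around x̄:
  lower = 2 × 52.8 − 55.7 = 49.9
  upper = 2 × 52.8 − 49.0 = 56.6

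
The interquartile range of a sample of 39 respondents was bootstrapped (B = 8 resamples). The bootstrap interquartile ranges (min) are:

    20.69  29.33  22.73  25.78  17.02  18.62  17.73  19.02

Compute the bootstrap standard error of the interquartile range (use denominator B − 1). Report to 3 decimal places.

Bootstrap SE is the standard deviation of the 8 replicate interquartile ranges.
Mean of replicates: (20.69 + 29.33 + 22.73 + 25.78 + 17.02 + 18.62 + 17.73 + 19.02) / 8 = 170.9200 / 8 = 21.3650
Sum of squared deviations: (−0.6750)² + (+7.9650)² + (+1.3650)² + (+4.4150)² + (−4.3450)² + (−2.7450)² + (−3.6350)² + (−2.3450)² = 130.3786
Variance = 130.3786 / 7 = 18.6255
SE* = √18.6255

SE* = 4.316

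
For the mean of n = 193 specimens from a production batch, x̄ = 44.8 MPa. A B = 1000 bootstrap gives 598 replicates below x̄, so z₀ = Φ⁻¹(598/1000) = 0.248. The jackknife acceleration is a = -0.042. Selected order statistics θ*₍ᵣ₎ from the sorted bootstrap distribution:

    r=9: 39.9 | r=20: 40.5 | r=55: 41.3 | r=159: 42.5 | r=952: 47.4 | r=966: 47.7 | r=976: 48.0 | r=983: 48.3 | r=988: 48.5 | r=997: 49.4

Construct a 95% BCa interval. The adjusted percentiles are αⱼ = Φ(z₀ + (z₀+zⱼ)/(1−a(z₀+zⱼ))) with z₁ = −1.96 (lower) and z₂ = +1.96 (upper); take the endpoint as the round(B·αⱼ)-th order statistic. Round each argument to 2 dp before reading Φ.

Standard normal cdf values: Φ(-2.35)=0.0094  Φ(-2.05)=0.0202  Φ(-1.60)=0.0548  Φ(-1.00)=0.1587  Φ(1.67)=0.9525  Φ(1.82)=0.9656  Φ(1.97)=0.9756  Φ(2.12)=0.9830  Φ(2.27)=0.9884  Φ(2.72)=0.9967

Lower: z₀ + z₁ = 0.248 + (-1.960) = -1.712; 1 − a(z₀+z₁) = 1 − (-0.042)(-1.712) = 0.9281; argument = 0.248 + (-1.712)/0.9281 = -1.5966 → -1.60.
α₁ = Φ(-1.60) = 0.0548; rank = round(1000 × 0.0548) = 55; θ*₍55₎ = 41.3.
Upper: z₀ + z₂ = 2.208; 1 − a(z₀+z₂) = 1.0927; argument = 2.2686 → 2.27; α₂ = 0.9884; rank = 988; θ*₍988₎ = 48.5.

(41.3, 48.5)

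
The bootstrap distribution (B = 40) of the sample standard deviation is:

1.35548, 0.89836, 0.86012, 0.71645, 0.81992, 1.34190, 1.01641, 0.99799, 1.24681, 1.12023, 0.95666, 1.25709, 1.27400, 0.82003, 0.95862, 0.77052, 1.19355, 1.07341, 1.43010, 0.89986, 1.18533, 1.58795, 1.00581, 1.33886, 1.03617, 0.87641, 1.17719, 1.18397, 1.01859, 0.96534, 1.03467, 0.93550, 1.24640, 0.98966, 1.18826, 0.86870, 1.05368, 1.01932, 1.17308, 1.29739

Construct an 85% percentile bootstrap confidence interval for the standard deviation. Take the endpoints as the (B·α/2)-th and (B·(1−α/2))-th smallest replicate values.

(0.81992, 1.34190)

Sorted replicates: 0.71645, 0.77052, 0.81992, 0.82003, 0.86012, 0.86870, 0.87641, 0.89836, 0.89986, 0.93550, 0.95666, 0.95862, 0.96534, 0.98966, 0.99799, 1.00581, 1.01641, 1.01859, 1.01932, 1.03467, 1.03617, 1.05368, 1.07341, 1.12023, 1.17308, 1.17719, 1.18397, 1.18533, 1.18826, 1.19355, 1.24640, 1.24681, 1.25709, 1.27400, 1.29739, 1.33886, 1.34190, 1.35548, 1.43010, 1.58795
α = 0.15; lower rank = 40 × 0.075 = 3; upper rank = 40 × 0.925 = 37.
The 3rd smallest replicate is 0.81992; the 37th is 1.34190.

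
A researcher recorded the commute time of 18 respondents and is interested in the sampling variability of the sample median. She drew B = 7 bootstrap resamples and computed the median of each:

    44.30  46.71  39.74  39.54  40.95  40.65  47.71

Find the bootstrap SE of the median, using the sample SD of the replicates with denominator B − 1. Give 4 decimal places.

Bootstrap SE is the standard deviation of the 7 replicate medians.
Mean of replicates: (44.30 + 46.71 + 39.74 + 39.54 + 40.95 + 40.65 + 47.71) / 7 = 299.60000 / 7 = 42.80000
Sum of squared deviations: (+1.50000)² + (+3.91000)² + (−3.06000)² + (−3.26000)² + (−1.85000)² + (−2.15000)² + (+4.91000)² = 69.68240
Variance = 69.68240 / 6 = 11.61373
SE* = √11.61373

SE* = 3.4079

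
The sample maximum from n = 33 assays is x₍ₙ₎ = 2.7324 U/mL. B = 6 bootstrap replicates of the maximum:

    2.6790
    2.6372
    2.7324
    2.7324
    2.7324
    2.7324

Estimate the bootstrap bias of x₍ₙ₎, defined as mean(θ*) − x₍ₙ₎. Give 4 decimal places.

mean(θ*) = (2.6790 + 2.6372 + 2.7324 + 2.7324 + 2.7324 + 2.7324) / 6 = 2.70763
bias = 2.70763 − 2.7324

bias = −0.0248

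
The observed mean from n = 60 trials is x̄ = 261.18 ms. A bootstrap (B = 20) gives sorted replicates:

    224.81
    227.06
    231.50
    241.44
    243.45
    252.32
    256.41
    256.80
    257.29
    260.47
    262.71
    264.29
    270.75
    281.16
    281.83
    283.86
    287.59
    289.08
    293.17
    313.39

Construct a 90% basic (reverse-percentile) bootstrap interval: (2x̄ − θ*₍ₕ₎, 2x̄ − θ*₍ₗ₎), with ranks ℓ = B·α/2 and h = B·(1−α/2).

(229.19, 297.55)

Percentile endpoints at ranks 1 and 19: θ*₍1₎ = 224.81, θ*₍19₎ = 293.17.
Basic interval reflects these around x̄:
  lower = 2 × 261.18 − 293.17 = 229.19
  upper = 2 × 261.18 − 224.81 = 297.55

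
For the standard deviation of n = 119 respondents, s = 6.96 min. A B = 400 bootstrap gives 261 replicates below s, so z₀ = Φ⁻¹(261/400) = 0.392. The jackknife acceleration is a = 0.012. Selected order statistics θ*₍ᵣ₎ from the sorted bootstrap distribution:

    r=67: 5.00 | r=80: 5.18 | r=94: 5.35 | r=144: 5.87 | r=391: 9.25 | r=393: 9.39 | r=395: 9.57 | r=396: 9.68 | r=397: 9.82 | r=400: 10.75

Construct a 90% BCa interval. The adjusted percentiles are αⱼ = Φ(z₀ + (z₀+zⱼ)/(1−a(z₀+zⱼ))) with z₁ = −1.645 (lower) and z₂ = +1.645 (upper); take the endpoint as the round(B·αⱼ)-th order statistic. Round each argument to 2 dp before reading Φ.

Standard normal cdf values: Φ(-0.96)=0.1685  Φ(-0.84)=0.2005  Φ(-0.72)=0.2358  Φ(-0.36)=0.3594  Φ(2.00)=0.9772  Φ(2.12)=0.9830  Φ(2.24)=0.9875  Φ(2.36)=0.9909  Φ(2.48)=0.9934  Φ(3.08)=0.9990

(5.18, 9.82)

Lower: z₀ + z₁ = 0.392 + (-1.645) = -1.253; 1 − a(z₀+z₁) = 1 − (0.012)(-1.253) = 1.0150; argument = 0.392 + (-1.253)/1.0150 = -0.8424 → -0.84.
α₁ = Φ(-0.84) = 0.2005; rank = round(400 × 0.2005) = 80; θ*₍80₎ = 5.18.
Upper: z₀ + z₂ = 2.037; 1 − a(z₀+z₂) = 0.9756; argument = 2.4800 → 2.48; α₂ = 0.9934; rank = 397; θ*₍397₎ = 9.82.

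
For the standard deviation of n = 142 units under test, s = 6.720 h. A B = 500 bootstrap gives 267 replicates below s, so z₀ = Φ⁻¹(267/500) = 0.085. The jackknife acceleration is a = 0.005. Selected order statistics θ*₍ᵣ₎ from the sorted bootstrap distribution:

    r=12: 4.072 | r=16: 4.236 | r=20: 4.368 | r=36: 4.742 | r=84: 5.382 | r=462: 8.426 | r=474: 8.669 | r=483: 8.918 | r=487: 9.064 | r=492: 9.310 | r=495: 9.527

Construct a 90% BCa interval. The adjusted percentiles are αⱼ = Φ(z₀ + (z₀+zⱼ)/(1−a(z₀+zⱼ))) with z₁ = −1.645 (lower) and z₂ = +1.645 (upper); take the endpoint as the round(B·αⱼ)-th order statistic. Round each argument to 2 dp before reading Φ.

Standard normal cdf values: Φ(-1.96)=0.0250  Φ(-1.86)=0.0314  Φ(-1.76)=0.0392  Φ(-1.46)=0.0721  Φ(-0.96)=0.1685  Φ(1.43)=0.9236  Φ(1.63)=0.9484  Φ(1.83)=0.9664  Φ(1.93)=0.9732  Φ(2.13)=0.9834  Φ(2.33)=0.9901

(4.742, 8.918)

Lower: z₀ + z₁ = 0.085 + (-1.645) = -1.560; 1 − a(z₀+z₁) = 1 − (0.005)(-1.560) = 1.0078; argument = 0.085 + (-1.560)/1.0078 = -1.4629 → -1.46.
α₁ = Φ(-1.46) = 0.0721; rank = round(500 × 0.0721) = 36; θ*₍36₎ = 4.742.
Upper: z₀ + z₂ = 1.730; 1 − a(z₀+z₂) = 0.9913; argument = 1.8301 → 1.83; α₂ = 0.9664; rank = 483; θ*₍483₎ = 8.918.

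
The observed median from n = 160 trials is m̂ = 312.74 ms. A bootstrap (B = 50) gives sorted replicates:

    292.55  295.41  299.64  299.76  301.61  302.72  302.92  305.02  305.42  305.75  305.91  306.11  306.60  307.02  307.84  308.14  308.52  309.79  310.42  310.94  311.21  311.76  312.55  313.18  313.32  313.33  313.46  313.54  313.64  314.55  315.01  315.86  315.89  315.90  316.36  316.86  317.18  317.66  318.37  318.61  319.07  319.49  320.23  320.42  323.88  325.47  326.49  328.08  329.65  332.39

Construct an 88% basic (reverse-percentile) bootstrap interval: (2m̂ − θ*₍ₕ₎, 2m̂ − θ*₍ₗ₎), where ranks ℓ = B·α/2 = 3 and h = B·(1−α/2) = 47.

Percentile endpoints at ranks 3 and 47: θ*₍3₎ = 299.64, θ*₍47₎ = 326.49.
Basic interval reflects these around m̂:
  lower = 2 × 312.74 − 326.49 = 298.99
  upper = 2 × 312.74 − 299.64 = 325.84

(298.99, 325.84)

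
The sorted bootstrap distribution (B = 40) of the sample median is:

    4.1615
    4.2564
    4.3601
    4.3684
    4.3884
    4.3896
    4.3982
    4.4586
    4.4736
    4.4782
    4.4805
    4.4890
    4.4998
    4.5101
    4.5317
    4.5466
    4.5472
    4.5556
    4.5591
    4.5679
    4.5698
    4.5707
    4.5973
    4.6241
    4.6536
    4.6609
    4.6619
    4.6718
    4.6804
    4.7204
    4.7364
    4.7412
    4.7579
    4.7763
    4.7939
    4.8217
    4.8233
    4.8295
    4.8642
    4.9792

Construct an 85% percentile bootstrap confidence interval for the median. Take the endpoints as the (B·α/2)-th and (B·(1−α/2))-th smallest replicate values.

(4.3601, 4.8233)

α = 0.15; lower rank = 40 × 0.075 = 3; upper rank = 40 × 0.925 = 37.
The 3rd smallest replicate is 4.3601; the 37th is 4.8233.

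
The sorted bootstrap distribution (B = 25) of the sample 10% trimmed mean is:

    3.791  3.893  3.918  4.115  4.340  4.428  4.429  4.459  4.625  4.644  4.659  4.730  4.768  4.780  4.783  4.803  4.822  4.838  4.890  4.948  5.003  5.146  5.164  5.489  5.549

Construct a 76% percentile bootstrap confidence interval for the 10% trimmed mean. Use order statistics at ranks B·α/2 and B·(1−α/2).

α = 0.24; lower rank = 25 × 0.120 = 3; upper rank = 25 × 0.880 = 22.
The 3rd smallest replicate is 3.918; the 22nd is 5.146.

(3.918, 5.146)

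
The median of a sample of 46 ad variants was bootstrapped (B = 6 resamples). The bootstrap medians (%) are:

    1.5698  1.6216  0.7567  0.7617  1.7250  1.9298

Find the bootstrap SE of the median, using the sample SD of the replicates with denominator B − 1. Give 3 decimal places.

Bootstrap SE is the standard deviation of the 6 replicate medians.
Mean of replicates: (1.5698 + 1.6216 + 0.7567 + 0.7617 + 1.7250 + 1.9298) / 6 = 8.36460 / 6 = 1.39410
Sum of squared deviations: (+0.17570)² + (+0.22750)² + (−0.63740)² + (−0.63240)² + (+0.33090)² + (+0.53570)² = 1.28530
Variance = 1.28530 / 5 = 0.25706
SE* = √0.25706

SE* = 0.507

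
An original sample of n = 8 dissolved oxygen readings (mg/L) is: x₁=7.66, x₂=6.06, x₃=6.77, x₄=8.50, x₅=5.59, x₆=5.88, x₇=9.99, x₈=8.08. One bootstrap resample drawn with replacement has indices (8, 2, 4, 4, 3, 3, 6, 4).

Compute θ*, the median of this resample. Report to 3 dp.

Resample values: 8.08, 6.06, 8.50, 8.50, 6.77, 6.77, 5.88, 8.50.
Sorted: 5.88, 6.06, 6.77, 6.77, 8.08, 8.50, 8.50, 8.50
Median = average of the two middle values = 7.425

θ* = 7.425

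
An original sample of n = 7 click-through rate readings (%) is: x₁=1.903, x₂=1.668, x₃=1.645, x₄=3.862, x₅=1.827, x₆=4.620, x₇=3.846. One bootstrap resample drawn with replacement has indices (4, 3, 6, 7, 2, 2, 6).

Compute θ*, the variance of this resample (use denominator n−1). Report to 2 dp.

Resample values: 3.862, 1.645, 4.620, 3.846, 1.668, 1.668, 4.620.
Mean = 3.1327; sum of squared deviations = 11.9687
s² = 11.9687 / 6 = 1.9948

θ* = 1.99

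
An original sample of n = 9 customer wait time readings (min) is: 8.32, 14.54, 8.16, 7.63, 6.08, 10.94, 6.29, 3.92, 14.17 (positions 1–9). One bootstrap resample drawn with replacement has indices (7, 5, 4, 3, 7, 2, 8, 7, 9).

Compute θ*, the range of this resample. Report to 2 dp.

θ* = 10.62

Resample values: 6.29, 6.08, 7.63, 8.16, 6.29, 14.54, 3.92, 6.29, 14.17.
Range = 14.54 − 3.92 = 10.62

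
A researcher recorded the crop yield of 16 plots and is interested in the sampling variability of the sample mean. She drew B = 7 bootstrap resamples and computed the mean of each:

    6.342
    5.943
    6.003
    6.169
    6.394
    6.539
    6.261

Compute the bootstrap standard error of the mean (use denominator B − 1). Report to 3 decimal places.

Bootstrap SE is the standard deviation of the 7 replicate means.
Mean of replicates: (6.342 + 5.943 + 6.003 + 6.169 + 6.394 + 6.539 + 6.261) / 7 = 43.6510 / 7 = 6.2359
Sum of squared deviations: (+0.1061)² + (−0.2929)² + (−0.2329)² + (−0.0669)² + (+0.1581)² + (+0.3031)² + (+0.0251)² = 0.2733
Variance = 0.2733 / 6 = 0.0455
SE* = √0.0455

SE* = 0.213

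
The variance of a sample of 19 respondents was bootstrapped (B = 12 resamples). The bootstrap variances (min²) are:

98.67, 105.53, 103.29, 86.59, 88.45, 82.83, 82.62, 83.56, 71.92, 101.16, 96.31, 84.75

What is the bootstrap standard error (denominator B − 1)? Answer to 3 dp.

SE* = 10.315

Bootstrap SE is the standard deviation of the 12 replicate variances.
Mean of replicates: (98.67 + 105.53 + 103.29 + 86.59 + 88.45 + 82.83 + 82.62 + 83.56 + 71.92 + 101.16 + 96.31 + 84.75) / 12 = 1085.6800 / 12 = 90.4733
Sum of squared deviations: (+8.1967)² + (+15.0567)² + (+12.8167)² + (−3.8833)² + (−2.0233)² + (−7.6433)² + (−7.8533)² + (−6.9133)² + (−18.5533)² + (+10.6867)² + (+5.8367)² + (−5.7233)² = 1170.4735
Variance = 1170.4735 / 11 = 106.4067
SE* = √106.4067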